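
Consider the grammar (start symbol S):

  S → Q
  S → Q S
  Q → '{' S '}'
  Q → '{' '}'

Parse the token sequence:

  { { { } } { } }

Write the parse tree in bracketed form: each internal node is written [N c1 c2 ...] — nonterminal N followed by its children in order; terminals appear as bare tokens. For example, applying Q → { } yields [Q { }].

[S [Q { [S [Q { [S [Q { }]] }] [S [Q { }]]] }]]

S
Q
{ S }
{ Q S }
{ { S } S }
{ { Q } S }
{ { { } } S }
{ { { } } Q }
{ { { } } { } }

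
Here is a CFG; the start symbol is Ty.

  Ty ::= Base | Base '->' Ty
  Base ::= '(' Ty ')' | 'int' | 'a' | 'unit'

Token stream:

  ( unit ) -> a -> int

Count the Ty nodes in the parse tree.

[Ty [Base ( [Ty [Base unit]] )] -> [Ty [Base a] -> [Ty [Base int]]]]

4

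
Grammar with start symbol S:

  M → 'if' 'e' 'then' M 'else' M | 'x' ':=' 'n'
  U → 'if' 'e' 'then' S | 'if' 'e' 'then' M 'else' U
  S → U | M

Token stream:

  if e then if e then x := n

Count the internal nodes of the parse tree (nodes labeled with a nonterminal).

6

[S [U if e then [S [U if e then [S [M x := n]]]]]]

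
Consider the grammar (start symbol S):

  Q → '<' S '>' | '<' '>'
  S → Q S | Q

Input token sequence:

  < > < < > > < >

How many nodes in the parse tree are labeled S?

4

[S [Q < >] [S [Q < [S [Q < >]] >] [S [Q < >]]]]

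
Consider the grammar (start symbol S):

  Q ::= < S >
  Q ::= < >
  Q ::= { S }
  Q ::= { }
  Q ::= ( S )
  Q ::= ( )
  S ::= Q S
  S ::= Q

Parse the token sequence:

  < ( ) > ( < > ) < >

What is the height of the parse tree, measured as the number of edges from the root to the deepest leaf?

[S [Q < [S [Q ( )]] >] [S [Q ( [S [Q < >]] )] [S [Q < >]]]]

5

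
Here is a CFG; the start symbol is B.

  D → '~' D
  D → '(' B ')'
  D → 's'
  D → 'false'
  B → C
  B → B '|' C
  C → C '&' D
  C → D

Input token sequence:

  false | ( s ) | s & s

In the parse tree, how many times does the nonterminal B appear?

[B [B [B [C [D false]]] | [C [D ( [B [C [D s]]] )]]] | [C [C [D s]] & [D s]]]

4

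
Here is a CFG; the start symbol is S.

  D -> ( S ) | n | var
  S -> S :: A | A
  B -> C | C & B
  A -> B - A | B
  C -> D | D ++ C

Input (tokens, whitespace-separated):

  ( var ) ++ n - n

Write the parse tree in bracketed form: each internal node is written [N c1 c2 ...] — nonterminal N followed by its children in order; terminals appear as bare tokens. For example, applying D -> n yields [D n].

S
A
B - A
C - A
D ++ C - A
( S ) ++ C - A
( A ) ++ C - A
( B ) ++ C - A
( C ) ++ C - A
( D ) ++ C - A
( var ) ++ C - A
( var ) ++ D - A
( var ) ++ n - A
( var ) ++ n - B
( var ) ++ n - C
( var ) ++ n - D
( var ) ++ n - n

[S [A [B [C [D ( [S [A [B [C [D var]]]]] )] ++ [C [D n]]]] - [A [B [C [D n]]]]]]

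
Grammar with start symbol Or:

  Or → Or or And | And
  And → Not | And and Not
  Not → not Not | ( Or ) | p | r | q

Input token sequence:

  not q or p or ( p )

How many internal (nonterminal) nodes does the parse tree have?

[Or [Or [Or [And [Not not [Not q]]]] or [And [Not p]]] or [And [Not ( [Or [And [Not p]]] )]]]

13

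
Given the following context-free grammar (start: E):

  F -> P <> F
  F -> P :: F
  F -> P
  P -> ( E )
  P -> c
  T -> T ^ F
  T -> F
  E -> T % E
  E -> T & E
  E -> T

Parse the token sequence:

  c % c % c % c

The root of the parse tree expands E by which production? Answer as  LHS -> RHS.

[E [T [F [P c]]] % [E [T [F [P c]]] % [E [T [F [P c]]] % [E [T [F [P c]]]]]]]

E -> T % E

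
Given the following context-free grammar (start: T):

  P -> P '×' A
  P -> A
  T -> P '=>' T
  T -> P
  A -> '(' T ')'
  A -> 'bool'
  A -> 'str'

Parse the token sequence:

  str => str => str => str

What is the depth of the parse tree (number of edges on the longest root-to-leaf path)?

[T [P [A str]] => [T [P [A str]] => [T [P [A str]] => [T [P [A str]]]]]]

6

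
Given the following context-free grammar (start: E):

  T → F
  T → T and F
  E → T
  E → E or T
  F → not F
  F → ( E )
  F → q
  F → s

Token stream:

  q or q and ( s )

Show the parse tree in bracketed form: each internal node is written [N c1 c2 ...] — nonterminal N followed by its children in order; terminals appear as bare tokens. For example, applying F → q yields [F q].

[E [E [T [F q]]] or [T [T [F q]] and [F ( [E [T [F s]]] )]]]

E
E or T
T or T
F or T
q or T
q or T and F
q or F and F
q or q and F
q or q and ( E )
q or q and ( T )
q or q and ( F )
q or q and ( s )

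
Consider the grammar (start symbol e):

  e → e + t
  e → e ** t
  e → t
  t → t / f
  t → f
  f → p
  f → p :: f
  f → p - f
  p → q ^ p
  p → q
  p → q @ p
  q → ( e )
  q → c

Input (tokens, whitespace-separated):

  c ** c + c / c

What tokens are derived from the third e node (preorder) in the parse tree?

[e [e [e [t [f [p [q c]]]]] ** [t [f [p [q c]]]]] + [t [t [f [p [q c]]]] / [f [p [q c]]]]]

c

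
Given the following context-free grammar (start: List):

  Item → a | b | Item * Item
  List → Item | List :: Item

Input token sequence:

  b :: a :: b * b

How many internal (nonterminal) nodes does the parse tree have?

8

[List [List [List [Item b]] :: [Item a]] :: [Item [Item b] * [Item b]]]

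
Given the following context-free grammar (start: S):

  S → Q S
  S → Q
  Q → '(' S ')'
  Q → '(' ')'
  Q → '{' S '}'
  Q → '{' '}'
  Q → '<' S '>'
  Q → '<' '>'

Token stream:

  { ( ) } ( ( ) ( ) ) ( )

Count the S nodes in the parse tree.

6

[S [Q { [S [Q ( )]] }] [S [Q ( [S [Q ( )] [S [Q ( )]]] )] [S [Q ( )]]]]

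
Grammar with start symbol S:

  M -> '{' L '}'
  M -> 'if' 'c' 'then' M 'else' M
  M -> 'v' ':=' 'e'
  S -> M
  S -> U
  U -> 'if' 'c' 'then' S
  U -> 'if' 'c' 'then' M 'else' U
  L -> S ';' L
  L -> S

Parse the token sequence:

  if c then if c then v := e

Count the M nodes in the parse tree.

[S [U if c then [S [U if c then [S [M v := e]]]]]]

1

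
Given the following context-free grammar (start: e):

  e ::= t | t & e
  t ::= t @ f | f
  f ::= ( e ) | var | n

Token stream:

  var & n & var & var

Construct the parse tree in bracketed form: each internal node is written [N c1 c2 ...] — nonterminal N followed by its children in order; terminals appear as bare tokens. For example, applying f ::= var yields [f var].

[e [t [f var]] & [e [t [f n]] & [e [t [f var]] & [e [t [f var]]]]]]

e
t & e
f & e
var & e
var & t & e
var & f & e
var & n & e
var & n & t & e
var & n & f & e
var & n & var & e
var & n & var & t
var & n & var & f
var & n & var & var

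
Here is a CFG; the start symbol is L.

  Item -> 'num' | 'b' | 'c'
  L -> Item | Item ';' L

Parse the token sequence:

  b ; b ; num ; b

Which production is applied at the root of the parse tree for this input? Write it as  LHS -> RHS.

L -> Item ';' L

[L [Item b] ; [L [Item b] ; [L [Item num] ; [L [Item b]]]]]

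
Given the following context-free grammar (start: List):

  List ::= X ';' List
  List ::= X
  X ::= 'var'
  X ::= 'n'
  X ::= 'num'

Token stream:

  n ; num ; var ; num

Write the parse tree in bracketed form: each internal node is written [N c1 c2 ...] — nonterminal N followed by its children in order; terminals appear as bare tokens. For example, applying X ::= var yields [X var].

[List [X n] ; [List [X num] ; [List [X var] ; [List [X num]]]]]

List
X ; List
n ; List
n ; X ; List
n ; num ; List
n ; num ; X ; List
n ; num ; var ; List
n ; num ; var ; X
n ; num ; var ; num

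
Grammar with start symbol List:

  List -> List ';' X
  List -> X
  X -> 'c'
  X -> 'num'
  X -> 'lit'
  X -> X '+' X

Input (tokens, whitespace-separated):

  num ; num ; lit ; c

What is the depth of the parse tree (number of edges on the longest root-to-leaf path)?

5

[List [List [List [List [X num]] ; [X num]] ; [X lit]] ; [X c]]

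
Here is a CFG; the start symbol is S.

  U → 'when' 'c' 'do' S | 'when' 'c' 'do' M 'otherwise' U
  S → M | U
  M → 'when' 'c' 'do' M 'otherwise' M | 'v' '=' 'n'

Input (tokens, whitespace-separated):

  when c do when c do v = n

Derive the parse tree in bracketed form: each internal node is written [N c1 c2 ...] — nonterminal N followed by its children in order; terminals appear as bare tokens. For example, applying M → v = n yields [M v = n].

S
U
when c do S
when c do U
when c do when c do S
when c do when c do M
when c do when c do v = n

[S [U when c do [S [U when c do [S [M v = n]]]]]]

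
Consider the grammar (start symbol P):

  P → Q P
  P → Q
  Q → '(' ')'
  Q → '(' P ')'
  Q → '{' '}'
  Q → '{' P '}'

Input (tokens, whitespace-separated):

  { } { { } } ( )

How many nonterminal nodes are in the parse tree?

8

[P [Q { }] [P [Q { [P [Q { }]] }] [P [Q ( )]]]]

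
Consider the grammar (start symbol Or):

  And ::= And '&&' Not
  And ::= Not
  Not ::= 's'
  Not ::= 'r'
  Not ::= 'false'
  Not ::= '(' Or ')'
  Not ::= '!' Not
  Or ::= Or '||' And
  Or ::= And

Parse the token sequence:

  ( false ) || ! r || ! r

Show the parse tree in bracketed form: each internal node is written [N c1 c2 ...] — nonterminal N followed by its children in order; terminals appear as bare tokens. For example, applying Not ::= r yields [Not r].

Or
Or || And
Or || And || And
And || And || And
Not || And || And
( Or ) || And || And
( And ) || And || And
( Not ) || And || And
( false ) || And || And
( false ) || Not || And
( false ) || ! Not || And
( false ) || ! r || And
( false ) || ! r || Not
( false ) || ! r || ! Not
( false ) || ! r || ! r

[Or [Or [Or [And [Not ( [Or [And [Not false]]] )]]] || [And [Not ! [Not r]]]] || [And [Not ! [Not r]]]]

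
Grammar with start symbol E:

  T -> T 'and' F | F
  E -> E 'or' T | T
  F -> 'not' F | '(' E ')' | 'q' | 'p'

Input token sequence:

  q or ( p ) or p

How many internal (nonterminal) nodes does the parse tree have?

12

[E [E [E [T [F q]]] or [T [F ( [E [T [F p]]] )]]] or [T [F p]]]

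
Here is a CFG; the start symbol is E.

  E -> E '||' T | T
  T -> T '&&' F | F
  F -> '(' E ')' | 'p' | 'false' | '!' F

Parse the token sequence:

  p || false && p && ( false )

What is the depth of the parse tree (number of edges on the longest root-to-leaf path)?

6

[E [E [T [F p]]] || [T [T [T [F false]] && [F p]] && [F ( [E [T [F false]]] )]]]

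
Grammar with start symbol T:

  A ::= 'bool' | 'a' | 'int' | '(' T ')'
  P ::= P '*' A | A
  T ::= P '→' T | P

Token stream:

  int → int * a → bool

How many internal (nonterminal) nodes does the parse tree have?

11

[T [P [A int]] → [T [P [P [A int]] * [A a]] → [T [P [A bool]]]]]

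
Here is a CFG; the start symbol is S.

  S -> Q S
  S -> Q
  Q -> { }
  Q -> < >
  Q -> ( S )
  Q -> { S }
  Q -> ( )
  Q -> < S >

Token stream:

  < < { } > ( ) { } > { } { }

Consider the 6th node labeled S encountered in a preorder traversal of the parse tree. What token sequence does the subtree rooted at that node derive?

{ } { }

[S [Q < [S [Q < [S [Q { }]] >] [S [Q ( )] [S [Q { }]]]] >] [S [Q { }] [S [Q { }]]]]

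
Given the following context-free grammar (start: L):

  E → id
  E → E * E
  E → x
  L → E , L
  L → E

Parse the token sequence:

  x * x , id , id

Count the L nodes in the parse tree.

3

[L [E [E x] * [E x]] , [L [E id] , [L [E id]]]]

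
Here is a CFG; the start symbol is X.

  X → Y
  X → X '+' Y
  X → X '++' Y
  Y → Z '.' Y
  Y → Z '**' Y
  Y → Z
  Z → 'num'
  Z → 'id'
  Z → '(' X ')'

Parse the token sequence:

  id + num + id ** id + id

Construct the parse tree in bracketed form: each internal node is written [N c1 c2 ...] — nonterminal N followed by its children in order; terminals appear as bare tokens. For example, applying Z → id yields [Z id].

X
X + Y
X + Y + Y
X + Y + Y + Y
Y + Y + Y + Y
Z + Y + Y + Y
id + Y + Y + Y
id + Z + Y + Y
id + num + Y + Y
id + num + Z ** Y + Y
id + num + id ** Y + Y
id + num + id ** Z + Y
id + num + id ** id + Y
id + num + id ** id + Z
id + num + id ** id + id

[X [X [X [X [Y [Z id]]] + [Y [Z num]]] + [Y [Z id] ** [Y [Z id]]]] + [Y [Z id]]]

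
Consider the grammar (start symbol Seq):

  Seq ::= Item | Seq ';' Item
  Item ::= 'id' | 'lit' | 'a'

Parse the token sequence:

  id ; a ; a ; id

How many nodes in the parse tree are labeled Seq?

4

[Seq [Seq [Seq [Seq [Item id]] ; [Item a]] ; [Item a]] ; [Item id]]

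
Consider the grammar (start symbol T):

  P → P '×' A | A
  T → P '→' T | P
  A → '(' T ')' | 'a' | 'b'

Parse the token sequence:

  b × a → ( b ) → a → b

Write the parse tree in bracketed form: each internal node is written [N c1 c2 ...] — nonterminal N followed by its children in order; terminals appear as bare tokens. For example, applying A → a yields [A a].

T
P → T
P × A → T
A × A → T
b × A → T
b × a → T
b × a → P → T
b × a → A → T
b × a → ( T ) → T
b × a → ( P ) → T
b × a → ( A ) → T
b × a → ( b ) → T
b × a → ( b ) → P → T
b × a → ( b ) → A → T
b × a → ( b ) → a → T
b × a → ( b ) → a → P
b × a → ( b ) → a → A
b × a → ( b ) → a → b

[T [P [P [A b]] × [A a]] → [T [P [A ( [T [P [A b]]] )]] → [T [P [A a]] → [T [P [A b]]]]]]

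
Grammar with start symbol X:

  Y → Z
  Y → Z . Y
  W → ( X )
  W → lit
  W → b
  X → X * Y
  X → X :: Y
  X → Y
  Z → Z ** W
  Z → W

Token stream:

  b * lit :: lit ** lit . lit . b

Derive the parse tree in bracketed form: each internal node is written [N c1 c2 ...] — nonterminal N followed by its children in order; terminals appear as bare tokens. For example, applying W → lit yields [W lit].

X
X :: Y
X * Y :: Y
Y * Y :: Y
Z * Y :: Y
W * Y :: Y
b * Y :: Y
b * Z :: Y
b * W :: Y
b * lit :: Y
b * lit :: Z . Y
b * lit :: Z ** W . Y
b * lit :: W ** W . Y
b * lit :: lit ** W . Y
b * lit :: lit ** lit . Y
b * lit :: lit ** lit . Z . Y
b * lit :: lit ** lit . W . Y
b * lit :: lit ** lit . lit . Y
b * lit :: lit ** lit . lit . Z
b * lit :: lit ** lit . lit . W
b * lit :: lit ** lit . lit . b

[X [X [X [Y [Z [W b]]]] * [Y [Z [W lit]]]] :: [Y [Z [Z [W lit]] ** [W lit]] . [Y [Z [W lit]] . [Y [Z [W b]]]]]]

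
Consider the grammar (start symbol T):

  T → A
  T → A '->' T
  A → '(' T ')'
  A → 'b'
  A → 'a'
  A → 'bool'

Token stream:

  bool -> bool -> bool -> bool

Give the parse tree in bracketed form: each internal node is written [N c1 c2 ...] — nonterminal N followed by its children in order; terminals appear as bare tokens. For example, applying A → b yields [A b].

T
A -> T
bool -> T
bool -> A -> T
bool -> bool -> T
bool -> bool -> A -> T
bool -> bool -> bool -> T
bool -> bool -> bool -> A
bool -> bool -> bool -> bool

[T [A bool] -> [T [A bool] -> [T [A bool] -> [T [A bool]]]]]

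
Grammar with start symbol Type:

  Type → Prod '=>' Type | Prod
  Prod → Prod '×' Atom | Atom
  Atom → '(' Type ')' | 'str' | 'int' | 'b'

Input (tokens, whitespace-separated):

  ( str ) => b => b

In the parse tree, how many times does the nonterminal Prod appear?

[Type [Prod [Atom ( [Type [Prod [Atom str]]] )]] => [Type [Prod [Atom b]] => [Type [Prod [Atom b]]]]]

4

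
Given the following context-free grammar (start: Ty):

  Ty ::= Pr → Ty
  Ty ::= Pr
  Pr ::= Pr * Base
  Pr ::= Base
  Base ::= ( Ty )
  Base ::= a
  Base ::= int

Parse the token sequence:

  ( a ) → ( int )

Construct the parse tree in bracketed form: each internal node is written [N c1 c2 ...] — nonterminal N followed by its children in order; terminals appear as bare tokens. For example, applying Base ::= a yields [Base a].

Ty
Pr → Ty
Base → Ty
( Ty ) → Ty
( Pr ) → Ty
( Base ) → Ty
( a ) → Ty
( a ) → Pr
( a ) → Base
( a ) → ( Ty )
( a ) → ( Pr )
( a ) → ( Base )
( a ) → ( int )

[Ty [Pr [Base ( [Ty [Pr [Base a]]] )]] → [Ty [Pr [Base ( [Ty [Pr [Base int]]] )]]]]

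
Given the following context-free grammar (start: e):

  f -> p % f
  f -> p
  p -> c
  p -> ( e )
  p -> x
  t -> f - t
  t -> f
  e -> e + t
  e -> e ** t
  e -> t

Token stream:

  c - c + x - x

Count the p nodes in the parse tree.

4

[e [e [t [f [p c]] - [t [f [p c]]]]] + [t [f [p x]] - [t [f [p x]]]]]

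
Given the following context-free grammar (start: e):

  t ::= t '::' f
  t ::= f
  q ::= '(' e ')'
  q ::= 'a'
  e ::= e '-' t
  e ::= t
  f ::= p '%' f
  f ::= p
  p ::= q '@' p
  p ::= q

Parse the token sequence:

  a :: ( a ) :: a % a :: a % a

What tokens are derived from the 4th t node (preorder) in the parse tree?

a

[e [t [t [t [t [f [p [q a]]]] :: [f [p [q ( [e [t [f [p [q a]]]]] )]]]] :: [f [p [q a]] % [f [p [q a]]]]] :: [f [p [q a]] % [f [p [q a]]]]]]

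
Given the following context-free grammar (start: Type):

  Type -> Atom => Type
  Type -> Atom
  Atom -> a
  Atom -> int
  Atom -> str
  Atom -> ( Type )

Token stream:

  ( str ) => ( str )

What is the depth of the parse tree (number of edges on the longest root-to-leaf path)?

[Type [Atom ( [Type [Atom str]] )] => [Type [Atom ( [Type [Atom str]] )]]]

5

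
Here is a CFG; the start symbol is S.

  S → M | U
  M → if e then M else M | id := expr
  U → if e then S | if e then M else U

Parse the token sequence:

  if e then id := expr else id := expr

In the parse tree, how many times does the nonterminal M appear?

3

[S [M if e then [M id := expr] else [M id := expr]]]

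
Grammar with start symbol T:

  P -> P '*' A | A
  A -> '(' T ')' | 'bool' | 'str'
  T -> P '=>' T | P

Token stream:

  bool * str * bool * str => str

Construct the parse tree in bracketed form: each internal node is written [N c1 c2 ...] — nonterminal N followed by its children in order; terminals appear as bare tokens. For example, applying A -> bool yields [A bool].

[T [P [P [P [P [A bool]] * [A str]] * [A bool]] * [A str]] => [T [P [A str]]]]

T
P => T
P * A => T
P * A * A => T
P * A * A * A => T
A * A * A * A => T
bool * A * A * A => T
bool * str * A * A => T
bool * str * bool * A => T
bool * str * bool * str => T
bool * str * bool * str => P
bool * str * bool * str => A
bool * str * bool * str => str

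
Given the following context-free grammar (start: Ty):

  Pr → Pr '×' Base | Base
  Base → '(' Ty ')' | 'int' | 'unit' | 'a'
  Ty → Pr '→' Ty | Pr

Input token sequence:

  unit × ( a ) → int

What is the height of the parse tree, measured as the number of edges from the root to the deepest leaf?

[Ty [Pr [Pr [Base unit]] × [Base ( [Ty [Pr [Base a]]] )]] → [Ty [Pr [Base int]]]]

6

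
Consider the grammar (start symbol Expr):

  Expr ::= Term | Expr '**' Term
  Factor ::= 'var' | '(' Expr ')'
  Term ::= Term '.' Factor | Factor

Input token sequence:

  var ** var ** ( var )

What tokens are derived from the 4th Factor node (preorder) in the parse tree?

var

[Expr [Expr [Expr [Term [Factor var]]] ** [Term [Factor var]]] ** [Term [Factor ( [Expr [Term [Factor var]]] )]]]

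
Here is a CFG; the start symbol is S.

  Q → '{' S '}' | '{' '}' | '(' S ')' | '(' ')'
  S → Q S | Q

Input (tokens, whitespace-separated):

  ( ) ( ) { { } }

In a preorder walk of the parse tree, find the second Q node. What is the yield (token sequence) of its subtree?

[S [Q ( )] [S [Q ( )] [S [Q { [S [Q { }]] }]]]]

( )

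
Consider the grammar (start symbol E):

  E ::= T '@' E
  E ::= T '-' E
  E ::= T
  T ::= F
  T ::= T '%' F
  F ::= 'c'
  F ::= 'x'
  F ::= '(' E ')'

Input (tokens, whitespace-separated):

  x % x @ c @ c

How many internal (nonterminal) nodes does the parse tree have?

11

[E [T [T [F x]] % [F x]] @ [E [T [F c]] @ [E [T [F c]]]]]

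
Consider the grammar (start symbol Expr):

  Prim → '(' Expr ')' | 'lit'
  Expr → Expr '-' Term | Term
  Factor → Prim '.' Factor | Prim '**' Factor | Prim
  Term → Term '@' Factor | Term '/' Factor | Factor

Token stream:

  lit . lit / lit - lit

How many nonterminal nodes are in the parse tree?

13

[Expr [Expr [Term [Term [Factor [Prim lit] . [Factor [Prim lit]]]] / [Factor [Prim lit]]]] - [Term [Factor [Prim lit]]]]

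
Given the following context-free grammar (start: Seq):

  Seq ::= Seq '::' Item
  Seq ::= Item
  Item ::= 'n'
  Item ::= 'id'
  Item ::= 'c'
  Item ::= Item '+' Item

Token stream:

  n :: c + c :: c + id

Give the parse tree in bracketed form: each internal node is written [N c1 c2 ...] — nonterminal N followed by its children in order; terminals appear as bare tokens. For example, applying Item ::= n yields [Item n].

Seq
Seq :: Item
Seq :: Item :: Item
Item :: Item :: Item
n :: Item :: Item
n :: Item + Item :: Item
n :: c + Item :: Item
n :: c + c :: Item
n :: c + c :: Item + Item
n :: c + c :: c + Item
n :: c + c :: c + id

[Seq [Seq [Seq [Item n]] :: [Item [Item c] + [Item c]]] :: [Item [Item c] + [Item id]]]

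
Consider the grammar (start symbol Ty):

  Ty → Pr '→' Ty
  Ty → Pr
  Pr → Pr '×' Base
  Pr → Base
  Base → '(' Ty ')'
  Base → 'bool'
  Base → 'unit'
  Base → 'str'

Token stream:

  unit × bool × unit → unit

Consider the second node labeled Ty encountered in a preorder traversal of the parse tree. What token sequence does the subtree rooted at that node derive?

unit

[Ty [Pr [Pr [Pr [Base unit]] × [Base bool]] × [Base unit]] → [Ty [Pr [Base unit]]]]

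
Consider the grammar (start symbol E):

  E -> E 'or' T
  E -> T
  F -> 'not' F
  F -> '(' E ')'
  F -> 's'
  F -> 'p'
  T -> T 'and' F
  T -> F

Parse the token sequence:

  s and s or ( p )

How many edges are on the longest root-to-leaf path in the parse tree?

6

[E [E [T [T [F s]] and [F s]]] or [T [F ( [E [T [F p]]] )]]]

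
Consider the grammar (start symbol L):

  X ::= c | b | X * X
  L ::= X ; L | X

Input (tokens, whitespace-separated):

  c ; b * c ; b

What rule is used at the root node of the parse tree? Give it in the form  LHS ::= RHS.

[L [X c] ; [L [X [X b] * [X c]] ; [L [X b]]]]

L ::= X ; L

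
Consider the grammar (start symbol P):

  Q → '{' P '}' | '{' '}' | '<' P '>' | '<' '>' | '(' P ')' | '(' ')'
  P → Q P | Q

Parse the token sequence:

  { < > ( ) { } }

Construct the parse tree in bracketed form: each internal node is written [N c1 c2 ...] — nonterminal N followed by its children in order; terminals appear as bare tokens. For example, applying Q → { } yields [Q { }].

P
Q
{ P }
{ Q P }
{ < > P }
{ < > Q P }
{ < > ( ) P }
{ < > ( ) Q }
{ < > ( ) { } }

[P [Q { [P [Q < >] [P [Q ( )] [P [Q { }]]]] }]]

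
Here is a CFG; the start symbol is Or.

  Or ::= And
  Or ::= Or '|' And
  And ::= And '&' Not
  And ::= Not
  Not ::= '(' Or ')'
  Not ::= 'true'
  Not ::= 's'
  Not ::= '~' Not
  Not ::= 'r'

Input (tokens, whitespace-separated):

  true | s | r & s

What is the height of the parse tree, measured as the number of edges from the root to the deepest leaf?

5

[Or [Or [Or [And [Not true]]] | [And [Not s]]] | [And [And [Not r]] & [Not s]]]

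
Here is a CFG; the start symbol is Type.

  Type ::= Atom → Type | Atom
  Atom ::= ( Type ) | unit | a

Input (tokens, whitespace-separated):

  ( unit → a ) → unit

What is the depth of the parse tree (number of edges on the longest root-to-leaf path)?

5

[Type [Atom ( [Type [Atom unit] → [Type [Atom a]]] )] → [Type [Atom unit]]]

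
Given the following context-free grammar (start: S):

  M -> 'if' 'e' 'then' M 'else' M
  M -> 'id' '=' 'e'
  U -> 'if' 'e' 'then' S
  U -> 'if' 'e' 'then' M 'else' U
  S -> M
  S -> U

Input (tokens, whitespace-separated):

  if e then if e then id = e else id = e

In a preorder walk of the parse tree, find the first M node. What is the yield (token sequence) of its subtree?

[S [U if e then [S [M if e then [M id = e] else [M id = e]]]]]

if e then id = e else id = e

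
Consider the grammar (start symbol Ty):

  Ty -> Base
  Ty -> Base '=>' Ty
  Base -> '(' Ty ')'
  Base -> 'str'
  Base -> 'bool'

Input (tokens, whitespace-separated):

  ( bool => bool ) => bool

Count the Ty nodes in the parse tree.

4

[Ty [Base ( [Ty [Base bool] => [Ty [Base bool]]] )] => [Ty [Base bool]]]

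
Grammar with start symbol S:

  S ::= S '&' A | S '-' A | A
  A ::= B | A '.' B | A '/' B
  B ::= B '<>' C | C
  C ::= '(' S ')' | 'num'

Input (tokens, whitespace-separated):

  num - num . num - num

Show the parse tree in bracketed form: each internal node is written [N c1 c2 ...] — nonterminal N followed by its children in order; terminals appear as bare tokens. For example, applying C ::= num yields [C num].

S
S - A
S - A - A
A - A - A
B - A - A
C - A - A
num - A - A
num - A . B - A
num - B . B - A
num - C . B - A
num - num . B - A
num - num . C - A
num - num . num - A
num - num . num - B
num - num . num - C
num - num . num - num

[S [S [S [A [B [C num]]]] - [A [A [B [C num]]] . [B [C num]]]] - [A [B [C num]]]]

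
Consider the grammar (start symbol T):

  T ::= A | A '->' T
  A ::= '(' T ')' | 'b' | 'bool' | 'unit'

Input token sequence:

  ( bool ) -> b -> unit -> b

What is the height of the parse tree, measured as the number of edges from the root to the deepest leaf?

5

[T [A ( [T [A bool]] )] -> [T [A b] -> [T [A unit] -> [T [A b]]]]]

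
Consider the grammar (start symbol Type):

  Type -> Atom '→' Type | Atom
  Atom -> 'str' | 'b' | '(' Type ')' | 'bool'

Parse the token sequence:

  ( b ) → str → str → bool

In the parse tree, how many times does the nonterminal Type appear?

5

[Type [Atom ( [Type [Atom b]] )] → [Type [Atom str] → [Type [Atom str] → [Type [Atom bool]]]]]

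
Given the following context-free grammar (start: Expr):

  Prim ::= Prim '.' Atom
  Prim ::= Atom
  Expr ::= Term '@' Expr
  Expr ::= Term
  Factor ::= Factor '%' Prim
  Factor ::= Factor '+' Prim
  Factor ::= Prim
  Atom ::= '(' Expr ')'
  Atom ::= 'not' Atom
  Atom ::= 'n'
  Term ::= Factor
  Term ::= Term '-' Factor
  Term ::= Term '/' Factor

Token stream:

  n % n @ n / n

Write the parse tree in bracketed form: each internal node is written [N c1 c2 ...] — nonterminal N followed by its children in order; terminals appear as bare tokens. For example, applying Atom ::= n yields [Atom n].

Expr
Term @ Expr
Factor @ Expr
Factor % Prim @ Expr
Prim % Prim @ Expr
Atom % Prim @ Expr
n % Prim @ Expr
n % Atom @ Expr
n % n @ Expr
n % n @ Term
n % n @ Term / Factor
n % n @ Factor / Factor
n % n @ Prim / Factor
n % n @ Atom / Factor
n % n @ n / Factor
n % n @ n / Prim
n % n @ n / Atom
n % n @ n / n

[Expr [Term [Factor [Factor [Prim [Atom n]]] % [Prim [Atom n]]]] @ [Expr [Term [Term [Factor [Prim [Atom n]]]] / [Factor [Prim [Atom n]]]]]]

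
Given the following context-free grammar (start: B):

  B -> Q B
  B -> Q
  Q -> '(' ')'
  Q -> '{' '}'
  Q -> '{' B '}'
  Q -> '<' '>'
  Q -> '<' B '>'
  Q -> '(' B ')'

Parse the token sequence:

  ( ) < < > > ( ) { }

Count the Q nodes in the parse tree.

5

[B [Q ( )] [B [Q < [B [Q < >]] >] [B [Q ( )] [B [Q { }]]]]]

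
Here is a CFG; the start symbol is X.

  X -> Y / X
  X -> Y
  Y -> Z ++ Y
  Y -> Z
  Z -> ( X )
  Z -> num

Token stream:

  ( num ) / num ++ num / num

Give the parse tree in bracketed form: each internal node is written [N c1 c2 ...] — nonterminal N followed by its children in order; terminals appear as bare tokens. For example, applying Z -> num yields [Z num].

X
Y / X
Z / X
( X ) / X
( Y ) / X
( Z ) / X
( num ) / X
( num ) / Y / X
( num ) / Z ++ Y / X
( num ) / num ++ Y / X
( num ) / num ++ Z / X
( num ) / num ++ num / X
( num ) / num ++ num / Y
( num ) / num ++ num / Z
( num ) / num ++ num / num

[X [Y [Z ( [X [Y [Z num]]] )]] / [X [Y [Z num] ++ [Y [Z num]]] / [X [Y [Z num]]]]]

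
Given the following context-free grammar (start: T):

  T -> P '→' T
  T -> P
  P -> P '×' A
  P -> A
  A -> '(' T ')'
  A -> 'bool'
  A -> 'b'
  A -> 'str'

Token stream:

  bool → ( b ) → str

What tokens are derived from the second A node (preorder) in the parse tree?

[T [P [A bool]] → [T [P [A ( [T [P [A b]]] )]] → [T [P [A str]]]]]

( b )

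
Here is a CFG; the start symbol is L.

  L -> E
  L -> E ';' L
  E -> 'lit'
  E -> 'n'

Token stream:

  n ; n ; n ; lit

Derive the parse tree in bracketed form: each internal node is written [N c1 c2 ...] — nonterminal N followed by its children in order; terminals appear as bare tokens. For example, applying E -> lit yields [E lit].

[L [E n] ; [L [E n] ; [L [E n] ; [L [E lit]]]]]

L
E ; L
n ; L
n ; E ; L
n ; n ; L
n ; n ; E ; L
n ; n ; n ; L
n ; n ; n ; E
n ; n ; n ; lit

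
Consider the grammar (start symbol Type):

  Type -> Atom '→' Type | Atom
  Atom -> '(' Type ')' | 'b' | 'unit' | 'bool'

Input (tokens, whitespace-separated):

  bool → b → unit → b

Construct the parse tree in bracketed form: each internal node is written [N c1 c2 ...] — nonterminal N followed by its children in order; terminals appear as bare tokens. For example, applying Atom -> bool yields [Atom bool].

[Type [Atom bool] → [Type [Atom b] → [Type [Atom unit] → [Type [Atom b]]]]]

Type
Atom → Type
bool → Type
bool → Atom → Type
bool → b → Type
bool → b → Atom → Type
bool → b → unit → Type
bool → b → unit → Atom
bool → b → unit → b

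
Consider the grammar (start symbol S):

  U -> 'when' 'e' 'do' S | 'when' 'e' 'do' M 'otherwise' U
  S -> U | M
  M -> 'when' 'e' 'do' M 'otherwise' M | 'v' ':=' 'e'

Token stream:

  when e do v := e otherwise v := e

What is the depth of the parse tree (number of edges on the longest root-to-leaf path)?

[S [M when e do [M v := e] otherwise [M v := e]]]

3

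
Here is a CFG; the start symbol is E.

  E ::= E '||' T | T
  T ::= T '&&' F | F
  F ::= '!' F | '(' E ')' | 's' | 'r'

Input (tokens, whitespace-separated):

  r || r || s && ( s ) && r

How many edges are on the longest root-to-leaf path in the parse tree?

7

[E [E [E [T [F r]]] || [T [F r]]] || [T [T [T [F s]] && [F ( [E [T [F s]]] )]] && [F r]]]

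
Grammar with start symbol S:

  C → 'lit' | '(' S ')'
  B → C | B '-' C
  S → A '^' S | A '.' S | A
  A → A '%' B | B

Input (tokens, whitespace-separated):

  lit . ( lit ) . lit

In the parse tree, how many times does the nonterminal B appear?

4

[S [A [B [C lit]]] . [S [A [B [C ( [S [A [B [C lit]]]] )]]] . [S [A [B [C lit]]]]]]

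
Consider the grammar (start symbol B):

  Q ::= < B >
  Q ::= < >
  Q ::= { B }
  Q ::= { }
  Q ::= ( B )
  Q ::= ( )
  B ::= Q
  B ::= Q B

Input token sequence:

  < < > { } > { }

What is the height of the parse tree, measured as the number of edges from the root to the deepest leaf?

5

[B [Q < [B [Q < >] [B [Q { }]]] >] [B [Q { }]]]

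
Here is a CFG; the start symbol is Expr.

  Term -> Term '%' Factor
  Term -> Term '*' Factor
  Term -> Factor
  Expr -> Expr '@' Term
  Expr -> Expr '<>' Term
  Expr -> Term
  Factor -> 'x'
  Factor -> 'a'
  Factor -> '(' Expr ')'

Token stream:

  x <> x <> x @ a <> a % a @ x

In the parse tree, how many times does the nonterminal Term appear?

[Expr [Expr [Expr [Expr [Expr [Expr [Term [Factor x]]] <> [Term [Factor x]]] <> [Term [Factor x]]] @ [Term [Factor a]]] <> [Term [Term [Factor a]] % [Factor a]]] @ [Term [Factor x]]]

7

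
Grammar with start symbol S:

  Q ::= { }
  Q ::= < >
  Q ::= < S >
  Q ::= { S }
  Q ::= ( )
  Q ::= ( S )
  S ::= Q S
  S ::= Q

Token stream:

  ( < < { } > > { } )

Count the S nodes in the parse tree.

[S [Q ( [S [Q < [S [Q < [S [Q { }]] >]] >] [S [Q { }]]] )]]

5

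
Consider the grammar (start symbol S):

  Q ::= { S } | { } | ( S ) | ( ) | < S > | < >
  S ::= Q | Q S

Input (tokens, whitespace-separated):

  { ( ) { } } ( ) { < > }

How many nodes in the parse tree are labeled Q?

[S [Q { [S [Q ( )] [S [Q { }]]] }] [S [Q ( )] [S [Q { [S [Q < >]] }]]]]

6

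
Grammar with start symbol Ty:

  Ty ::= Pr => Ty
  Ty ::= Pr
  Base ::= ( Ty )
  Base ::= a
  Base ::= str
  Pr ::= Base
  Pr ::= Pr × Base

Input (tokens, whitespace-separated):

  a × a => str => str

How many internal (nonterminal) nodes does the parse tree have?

11

[Ty [Pr [Pr [Base a]] × [Base a]] => [Ty [Pr [Base str]] => [Ty [Pr [Base str]]]]]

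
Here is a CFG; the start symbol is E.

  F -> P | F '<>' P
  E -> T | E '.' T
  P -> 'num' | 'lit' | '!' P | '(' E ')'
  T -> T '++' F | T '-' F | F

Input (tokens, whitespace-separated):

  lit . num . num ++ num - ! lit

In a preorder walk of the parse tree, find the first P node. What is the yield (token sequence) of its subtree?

lit

[E [E [E [T [F [P lit]]]] . [T [F [P num]]]] . [T [T [T [F [P num]]] ++ [F [P num]]] - [F [P ! [P lit]]]]]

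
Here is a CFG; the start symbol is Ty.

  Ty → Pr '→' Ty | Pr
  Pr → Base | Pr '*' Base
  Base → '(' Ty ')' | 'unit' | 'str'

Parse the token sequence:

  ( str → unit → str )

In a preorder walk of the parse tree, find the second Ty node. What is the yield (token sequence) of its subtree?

str → unit → str

[Ty [Pr [Base ( [Ty [Pr [Base str]] → [Ty [Pr [Base unit]] → [Ty [Pr [Base str]]]]] )]]]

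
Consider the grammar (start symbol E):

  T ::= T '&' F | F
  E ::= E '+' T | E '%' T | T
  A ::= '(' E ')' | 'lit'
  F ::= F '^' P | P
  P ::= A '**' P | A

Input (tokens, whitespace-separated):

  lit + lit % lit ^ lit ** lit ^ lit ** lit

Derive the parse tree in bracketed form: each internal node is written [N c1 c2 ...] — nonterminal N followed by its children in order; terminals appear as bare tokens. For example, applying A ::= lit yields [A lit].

[E [E [E [T [F [P [A lit]]]]] + [T [F [P [A lit]]]]] % [T [F [F [F [P [A lit]]] ^ [P [A lit] ** [P [A lit]]]] ^ [P [A lit] ** [P [A lit]]]]]]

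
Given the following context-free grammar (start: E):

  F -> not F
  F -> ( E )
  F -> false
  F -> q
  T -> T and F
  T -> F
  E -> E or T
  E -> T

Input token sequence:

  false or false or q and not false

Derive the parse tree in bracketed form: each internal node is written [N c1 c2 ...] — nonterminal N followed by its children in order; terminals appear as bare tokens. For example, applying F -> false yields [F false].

[E [E [E [T [F false]]] or [T [F false]]] or [T [T [F q]] and [F not [F false]]]]

E
E or T
E or T or T
T or T or T
F or T or T
false or T or T
false or F or T
false or false or T
false or false or T and F
false or false or F and F
false or false or q and F
false or false or q and not F
false or false or q and not false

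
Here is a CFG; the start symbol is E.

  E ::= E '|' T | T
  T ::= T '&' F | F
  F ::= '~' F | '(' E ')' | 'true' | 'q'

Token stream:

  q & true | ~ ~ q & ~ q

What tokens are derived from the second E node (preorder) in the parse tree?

q & true

[E [E [T [T [F q]] & [F true]]] | [T [T [F ~ [F ~ [F q]]]] & [F ~ [F q]]]]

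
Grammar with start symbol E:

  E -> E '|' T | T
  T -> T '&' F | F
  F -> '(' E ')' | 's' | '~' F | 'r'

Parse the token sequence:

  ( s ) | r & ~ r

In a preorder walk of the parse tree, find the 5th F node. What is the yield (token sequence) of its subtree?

[E [E [T [F ( [E [T [F s]]] )]]] | [T [T [F r]] & [F ~ [F r]]]]

r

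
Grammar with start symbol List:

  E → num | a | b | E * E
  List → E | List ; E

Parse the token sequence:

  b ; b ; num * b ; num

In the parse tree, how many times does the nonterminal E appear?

[List [List [List [List [E b]] ; [E b]] ; [E [E num] * [E b]]] ; [E num]]

6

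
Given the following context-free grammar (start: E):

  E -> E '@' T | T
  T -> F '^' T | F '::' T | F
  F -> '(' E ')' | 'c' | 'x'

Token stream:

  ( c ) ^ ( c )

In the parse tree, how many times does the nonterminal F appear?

[E [T [F ( [E [T [F c]]] )] ^ [T [F ( [E [T [F c]]] )]]]]

4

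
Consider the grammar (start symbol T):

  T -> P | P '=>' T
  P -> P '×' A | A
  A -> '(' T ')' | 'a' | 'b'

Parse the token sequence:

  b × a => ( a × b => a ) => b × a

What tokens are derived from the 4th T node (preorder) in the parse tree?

[T [P [P [A b]] × [A a]] => [T [P [A ( [T [P [P [A a]] × [A b]] => [T [P [A a]]]] )]] => [T [P [P [A b]] × [A a]]]]]

a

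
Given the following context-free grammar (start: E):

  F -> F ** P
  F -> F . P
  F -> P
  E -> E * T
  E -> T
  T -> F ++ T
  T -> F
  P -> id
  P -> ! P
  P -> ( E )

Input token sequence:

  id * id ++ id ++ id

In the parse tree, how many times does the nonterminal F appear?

[E [E [T [F [P id]]]] * [T [F [P id]] ++ [T [F [P id]] ++ [T [F [P id]]]]]]

4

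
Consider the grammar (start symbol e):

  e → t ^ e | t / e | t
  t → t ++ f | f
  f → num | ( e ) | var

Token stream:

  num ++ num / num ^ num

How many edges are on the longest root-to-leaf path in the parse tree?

5

[e [t [t [f num]] ++ [f num]] / [e [t [f num]] ^ [e [t [f num]]]]]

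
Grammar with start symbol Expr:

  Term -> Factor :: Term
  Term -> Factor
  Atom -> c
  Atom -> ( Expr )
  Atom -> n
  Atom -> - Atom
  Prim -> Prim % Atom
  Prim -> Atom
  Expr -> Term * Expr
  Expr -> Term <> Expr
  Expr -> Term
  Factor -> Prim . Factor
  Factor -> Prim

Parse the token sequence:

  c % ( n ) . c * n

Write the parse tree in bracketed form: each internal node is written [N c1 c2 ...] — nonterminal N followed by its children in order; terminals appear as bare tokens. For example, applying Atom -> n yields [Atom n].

Expr
Term * Expr
Factor * Expr
Prim . Factor * Expr
Prim % Atom . Factor * Expr
Atom % Atom . Factor * Expr
c % Atom . Factor * Expr
c % ( Expr ) . Factor * Expr
c % ( Term ) . Factor * Expr
c % ( Factor ) . Factor * Expr
c % ( Prim ) . Factor * Expr
c % ( Atom ) . Factor * Expr
c % ( n ) . Factor * Expr
c % ( n ) . Prim * Expr
c % ( n ) . Atom * Expr
c % ( n ) . c * Expr
c % ( n ) . c * Term
c % ( n ) . c * Factor
c % ( n ) . c * Prim
c % ( n ) . c * Atom
c % ( n ) . c * n

[Expr [Term [Factor [Prim [Prim [Atom c]] % [Atom ( [Expr [Term [Factor [Prim [Atom n]]]]] )]] . [Factor [Prim [Atom c]]]]] * [Expr [Term [Factor [Prim [Atom n]]]]]]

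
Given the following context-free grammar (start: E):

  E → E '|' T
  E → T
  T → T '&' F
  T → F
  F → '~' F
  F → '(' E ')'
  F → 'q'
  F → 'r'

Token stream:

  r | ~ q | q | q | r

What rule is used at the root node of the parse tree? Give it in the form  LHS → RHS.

E → E '|' T

[E [E [E [E [E [T [F r]]] | [T [F ~ [F q]]]] | [T [F q]]] | [T [F q]]] | [T [F r]]]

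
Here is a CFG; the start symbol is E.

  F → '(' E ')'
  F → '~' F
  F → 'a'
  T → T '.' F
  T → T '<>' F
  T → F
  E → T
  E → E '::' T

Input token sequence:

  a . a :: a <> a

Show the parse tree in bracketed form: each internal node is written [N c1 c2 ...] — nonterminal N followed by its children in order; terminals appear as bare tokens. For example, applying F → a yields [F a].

[E [E [T [T [F a]] . [F a]]] :: [T [T [F a]] <> [F a]]]

E
E :: T
T :: T
T . F :: T
F . F :: T
a . F :: T
a . a :: T
a . a :: T <> F
a . a :: F <> F
a . a :: a <> F
a . a :: a <> a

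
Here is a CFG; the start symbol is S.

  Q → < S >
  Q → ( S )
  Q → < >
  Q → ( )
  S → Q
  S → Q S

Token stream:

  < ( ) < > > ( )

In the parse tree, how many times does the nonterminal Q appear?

[S [Q < [S [Q ( )] [S [Q < >]]] >] [S [Q ( )]]]

4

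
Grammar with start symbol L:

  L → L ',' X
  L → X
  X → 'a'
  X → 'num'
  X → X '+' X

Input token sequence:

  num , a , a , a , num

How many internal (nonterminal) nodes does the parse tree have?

10

[L [L [L [L [L [X num]] , [X a]] , [X a]] , [X a]] , [X num]]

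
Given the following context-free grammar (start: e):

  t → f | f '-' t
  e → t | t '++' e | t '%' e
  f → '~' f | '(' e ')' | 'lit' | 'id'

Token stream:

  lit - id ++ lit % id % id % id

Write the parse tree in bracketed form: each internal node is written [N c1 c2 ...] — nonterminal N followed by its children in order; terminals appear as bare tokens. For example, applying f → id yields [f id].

e
t ++ e
f - t ++ e
lit - t ++ e
lit - f ++ e
lit - id ++ e
lit - id ++ t % e
lit - id ++ f % e
lit - id ++ lit % e
lit - id ++ lit % t % e
lit - id ++ lit % f % e
lit - id ++ lit % id % e
lit - id ++ lit % id % t % e
lit - id ++ lit % id % f % e
lit - id ++ lit % id % id % e
lit - id ++ lit % id % id % t
lit - id ++ lit % id % id % f
lit - id ++ lit % id % id % id

[e [t [f lit] - [t [f id]]] ++ [e [t [f lit]] % [e [t [f id]] % [e [t [f id]] % [e [t [f id]]]]]]]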